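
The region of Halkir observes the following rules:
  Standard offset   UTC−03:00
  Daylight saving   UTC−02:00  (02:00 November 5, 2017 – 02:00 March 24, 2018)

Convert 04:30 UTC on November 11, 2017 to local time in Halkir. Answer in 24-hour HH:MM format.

At the standard offset (UTC−03:00), 04:30 UTC − 3h = 01:30 Halkir standard time.
Daylight saving runs 5 November 2017 – 24 March 2018; the standard-time date in Halkir, November 11, 2017, is inside that window, so Halkir is at UTC−02:00.
04:30 UTC − 2h = 02:30 local.

02:30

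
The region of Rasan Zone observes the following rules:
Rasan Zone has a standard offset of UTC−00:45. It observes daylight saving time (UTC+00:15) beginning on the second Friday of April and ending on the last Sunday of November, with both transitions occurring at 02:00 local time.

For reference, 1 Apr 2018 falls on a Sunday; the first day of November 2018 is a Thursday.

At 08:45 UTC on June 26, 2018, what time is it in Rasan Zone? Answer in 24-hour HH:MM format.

09:00

1 April 2018 is a Sunday, so the first Friday is April 6 and the second is April 13.
1 November 2018 is a Thursday, so Sundays fall on 4, 11, 18, 25; the last is November 25.
At the standard offset (UTC−00:45), 08:45 UTC − 0h45m = 08:00 Rasan Zone standard time.
Daylight saving runs 13 April – 25 November; the standard-time date in Rasan Zone, June 26, 2018, is inside that window, so Rasan Zone is at UTC+00:15.
08:45 UTC + 0h15m = 09:00 local.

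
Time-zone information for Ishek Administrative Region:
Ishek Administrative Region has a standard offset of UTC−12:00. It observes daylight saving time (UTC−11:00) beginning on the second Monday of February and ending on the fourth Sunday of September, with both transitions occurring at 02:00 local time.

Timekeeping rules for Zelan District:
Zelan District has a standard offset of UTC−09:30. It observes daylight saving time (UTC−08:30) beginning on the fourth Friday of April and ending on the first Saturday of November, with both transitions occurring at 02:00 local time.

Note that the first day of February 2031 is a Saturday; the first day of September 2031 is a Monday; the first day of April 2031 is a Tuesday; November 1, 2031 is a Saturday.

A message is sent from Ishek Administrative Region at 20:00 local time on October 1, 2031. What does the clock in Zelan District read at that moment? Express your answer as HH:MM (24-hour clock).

1 February 2031 is a Saturday, so the first Monday is February 3 and the second is February 10.
1 September 2031 is a Monday, so the first Sunday is September 7 and the fourth is September 28.
Daylight saving runs 10 February – 28 September; October 1, 2031 is outside that window, so Ishek Administrative Region is on standard time at UTC−12:00.
20:00 Ishek Administrative Region + 12h = 08:00 UTC (rolling into the next day, 2 October 2031).
1 April 2031 is a Tuesday, so the first Friday is April 4 and the fourth is April 25.
1 November 2031 is a Saturday, so the first Saturday is November 1.
At the standard offset (UTC−09:30), 08:00 UTC − 9h30m = 22:30 Zelan District standard time (rolling into the previous day, 1 October 2031).
The standard-time date in Zelan District, October 1, 2031, falls between 25 April and 1 November, so daylight saving is in effect and Zelan District is at UTC−08:30.
08:00 UTC − 8h30m = 23:30 Zelan District (rolling into the previous day, 1 October 2031).

23:30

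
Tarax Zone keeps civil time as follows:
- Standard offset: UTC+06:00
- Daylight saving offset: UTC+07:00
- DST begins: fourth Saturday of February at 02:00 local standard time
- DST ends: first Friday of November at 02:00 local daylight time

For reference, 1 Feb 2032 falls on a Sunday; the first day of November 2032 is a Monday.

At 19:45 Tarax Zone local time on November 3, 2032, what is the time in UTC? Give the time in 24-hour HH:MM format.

12:45

1 February 2032 is a Sunday, so the first Saturday is February 7 and the fourth is February 28.
1 November 2032 is a Monday, so the first Friday is November 5.
November 3, 2032 lies within the daylight-saving period (28 February – 5 November), so Tarax Zone is on daylight time, UTC+07:00.
19:45 local − 7h = 12:45 UTC.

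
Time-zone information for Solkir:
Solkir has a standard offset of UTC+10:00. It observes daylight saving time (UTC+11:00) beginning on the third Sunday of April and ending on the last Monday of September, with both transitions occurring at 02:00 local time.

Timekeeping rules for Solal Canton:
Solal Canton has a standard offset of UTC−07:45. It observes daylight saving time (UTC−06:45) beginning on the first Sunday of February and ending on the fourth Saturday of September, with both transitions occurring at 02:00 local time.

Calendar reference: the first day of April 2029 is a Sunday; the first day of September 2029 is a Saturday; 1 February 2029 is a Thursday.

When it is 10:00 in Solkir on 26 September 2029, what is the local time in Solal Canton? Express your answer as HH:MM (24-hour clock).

16:15

1 April 2029 is a Sunday, so the first Sunday is April 1 and the third is April 15.
1 September 2029 is a Saturday, so Mondays fall on 3, 10, 17, 24; the last is September 24.
Daylight saving runs 15 April – 24 September; 26 September 2029 is outside that window, so Solkir is on standard time at UTC+10:00.
10:00 Solkir − 10h = 00:00 UTC.
1 February 2029 is a Thursday, so the first Sunday is February 4.
1 September 2029 is a Saturday, so the first Saturday is September 1 and the fourth is September 22.
At the standard offset (UTC−07:45), 00:00 UTC − 7h45m = 16:15 Solal Canton standard time (rolling into the previous day, 25 September 2029).
Daylight saving runs 4 February – 22 September; the standard-time date in Solal Canton, 25 September 2029, is outside that window, so Solal Canton is on standard time at UTC−07:45.
00:00 UTC − 7h45m = 16:15 Solal Canton (rolling into the previous day, 25 September 2029).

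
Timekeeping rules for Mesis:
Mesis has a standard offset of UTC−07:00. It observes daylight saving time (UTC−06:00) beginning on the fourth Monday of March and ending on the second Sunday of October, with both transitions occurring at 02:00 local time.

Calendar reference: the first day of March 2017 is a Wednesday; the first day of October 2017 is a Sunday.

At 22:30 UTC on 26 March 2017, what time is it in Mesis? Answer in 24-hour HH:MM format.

1 March 2017 is a Wednesday, so the first Monday is March 6 and the fourth is March 27.
1 October 2017 is a Sunday, so the first Sunday is October 1 and the second is October 8.
At the standard offset (UTC−07:00), 22:30 UTC − 7h = 15:30 Mesis standard time.
The standard-time date in Mesis, 26 March 2017, does not fall between 27 March and 8 October, so daylight saving is not in effect and Mesis is at UTC−07:00.
22:30 UTC − 7h = 15:30 local.

15:30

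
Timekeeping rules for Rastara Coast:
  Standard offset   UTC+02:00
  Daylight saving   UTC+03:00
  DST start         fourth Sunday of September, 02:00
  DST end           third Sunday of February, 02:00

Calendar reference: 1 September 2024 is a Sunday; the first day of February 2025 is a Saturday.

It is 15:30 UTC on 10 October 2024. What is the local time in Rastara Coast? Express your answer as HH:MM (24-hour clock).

1 September 2024 is a Sunday, so the first Sunday is September 1 and the fourth is September 22.
1 February 2025 is a Saturday, so the first Sunday is February 2 and the third is February 16.
At the standard offset (UTC+02:00), 15:30 UTC + 2h = 17:30 Rastara Coast standard time.
Daylight saving runs 22 September 2024 – 16 February 2025; the standard-time date in Rastara Coast, 10 October 2024, is inside that window, so Rastara Coast is at UTC+03:00.
15:30 UTC + 3h = 18:30 local.

18:30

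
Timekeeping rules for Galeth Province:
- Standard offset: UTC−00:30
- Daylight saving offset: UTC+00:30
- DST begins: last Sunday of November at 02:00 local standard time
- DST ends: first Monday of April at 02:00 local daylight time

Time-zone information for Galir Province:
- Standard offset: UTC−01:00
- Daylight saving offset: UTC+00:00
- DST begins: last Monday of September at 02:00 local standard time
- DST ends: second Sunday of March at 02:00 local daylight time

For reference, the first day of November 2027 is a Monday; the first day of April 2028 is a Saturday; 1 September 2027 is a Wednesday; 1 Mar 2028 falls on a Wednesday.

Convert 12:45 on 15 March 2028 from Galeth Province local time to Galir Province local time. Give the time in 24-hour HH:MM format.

11:15

1 November 2027 is a Monday, so Sundays fall on 7, 14, 21, 28; the last is November 28.
1 April 2028 is a Saturday, so the first Monday is April 3.
Daylight saving runs 28 November 2027 – 3 April 2028; 15 March 2028 is inside that window, so Galeth Province is at UTC+00:30.
12:45 Galeth Province − 0h30m = 12:15 UTC.
1 September 2027 is a Wednesday, so Mondays fall on 6, 13, 20, 27; the last is September 27.
1 March 2028 is a Wednesday, so the first Sunday is March 5 and the second is March 12.
At the standard offset (UTC−01:00), 12:15 UTC − 1h = 11:15 Galir Province standard time.
Daylight saving runs 27 September 2027 – 12 March 2028; the standard-time date in Galir Province, 15 March 2028, is outside that window, so Galir Province is on standard time at UTC−01:00.
12:15 UTC − 1h = 11:15 Galir Province.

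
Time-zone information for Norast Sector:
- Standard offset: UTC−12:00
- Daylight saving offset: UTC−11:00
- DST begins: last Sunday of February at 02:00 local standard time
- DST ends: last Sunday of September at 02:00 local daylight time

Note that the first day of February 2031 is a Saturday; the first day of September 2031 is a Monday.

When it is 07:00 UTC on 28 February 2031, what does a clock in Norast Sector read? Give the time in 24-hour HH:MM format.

1 February 2031 is a Saturday, so Sundays fall on 2, 9, 16, 23; the last is February 23.
1 September 2031 is a Monday, so Sundays fall on 7, 14, 21, 28; the last is September 28.
At the standard offset (UTC−12:00), 07:00 UTC − 12h = 19:00 Norast Sector standard time (rolling into the previous day, 27 February 2031).
Daylight saving runs 23 February – 28 September; the standard-time date in Norast Sector, 27 February 2031, is inside that window, so Norast Sector is at UTC−11:00.
07:00 UTC − 11h = 20:00 local (rolling into the previous day, 27 February 2031).

20:00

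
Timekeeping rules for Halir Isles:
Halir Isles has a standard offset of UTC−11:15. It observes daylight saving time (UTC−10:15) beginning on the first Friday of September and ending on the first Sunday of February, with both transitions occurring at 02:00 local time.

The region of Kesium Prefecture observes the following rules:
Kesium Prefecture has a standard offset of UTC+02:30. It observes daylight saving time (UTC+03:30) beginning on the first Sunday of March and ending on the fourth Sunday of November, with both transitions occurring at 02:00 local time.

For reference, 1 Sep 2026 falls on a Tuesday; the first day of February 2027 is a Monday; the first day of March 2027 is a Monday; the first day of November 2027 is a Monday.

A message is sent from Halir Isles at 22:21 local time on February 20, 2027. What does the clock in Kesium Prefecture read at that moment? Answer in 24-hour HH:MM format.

1 September 2026 is a Tuesday, so the first Friday is September 4.
1 February 2027 is a Monday, so the first Sunday is February 7.
February 20, 2027 does not fall between 4 September 2026 and 7 February 2027, so daylight saving is not in effect and Halir Isles is at UTC−11:15.
22:21 Halir Isles + 11h15m = 09:36 UTC (rolling into the next day, 21 February 2027).
1 March 2027 is a Monday, so the first Sunday is March 7.
1 November 2027 is a Monday, so the first Sunday is November 7 and the fourth is November 28.
At the standard offset (UTC+02:30), 09:36 UTC + 2h30m = 12:06 Kesium Prefecture standard time.
Daylight saving runs 7 March – 28 November; the standard-time date in Kesium Prefecture, February 21, 2027, is outside that window, so Kesium Prefecture is on standard time at UTC+02:30.
09:36 UTC + 2h30m = 12:06 Kesium Prefecture.

12:06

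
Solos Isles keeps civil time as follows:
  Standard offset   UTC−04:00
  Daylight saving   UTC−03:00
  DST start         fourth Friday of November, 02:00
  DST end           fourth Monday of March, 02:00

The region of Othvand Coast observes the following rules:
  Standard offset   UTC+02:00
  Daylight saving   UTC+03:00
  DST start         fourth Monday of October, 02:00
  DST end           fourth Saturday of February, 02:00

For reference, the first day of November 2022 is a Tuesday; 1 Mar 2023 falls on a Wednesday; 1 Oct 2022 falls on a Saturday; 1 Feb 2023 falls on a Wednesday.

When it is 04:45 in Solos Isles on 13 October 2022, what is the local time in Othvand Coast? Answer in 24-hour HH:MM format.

1 November 2022 is a Tuesday, so the first Friday is November 4 and the fourth is November 25.
1 March 2023 is a Wednesday, so the first Monday is March 6 and the fourth is March 27.
13 October 2022 does not fall between 25 November 2022 and 27 March 2023, so daylight saving is not in effect and Solos Isles is at UTC−04:00.
04:45 Solos Isles + 4h = 08:45 UTC.
1 October 2022 is a Saturday, so the first Monday is October 3 and the fourth is October 24.
1 February 2023 is a Wednesday, so the first Saturday is February 4 and the fourth is February 25.
At the standard offset (UTC+02:00), 08:45 UTC + 2h = 10:45 Othvand Coast standard time.
The standard-time date in Othvand Coast, 13 October 2022, does not fall between 24 October 2022 and 25 February 2023, so daylight saving is not in effect and Othvand Coast is at UTC+02:00.
08:45 UTC + 2h = 10:45 Othvand Coast.

10:45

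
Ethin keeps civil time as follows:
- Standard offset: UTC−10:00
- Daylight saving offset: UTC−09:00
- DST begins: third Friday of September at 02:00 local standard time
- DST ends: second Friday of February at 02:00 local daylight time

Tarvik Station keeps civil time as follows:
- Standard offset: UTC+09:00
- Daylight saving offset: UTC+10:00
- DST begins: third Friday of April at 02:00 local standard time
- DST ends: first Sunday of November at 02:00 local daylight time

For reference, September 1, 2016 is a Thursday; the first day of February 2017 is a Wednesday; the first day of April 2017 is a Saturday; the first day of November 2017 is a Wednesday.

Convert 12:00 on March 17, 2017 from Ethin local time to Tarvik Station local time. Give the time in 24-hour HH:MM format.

1 September 2016 is a Thursday, so the first Friday is September 2 and the third is September 16.
1 February 2017 is a Wednesday, so the first Friday is February 3 and the second is February 10.
March 17, 2017 is outside the daylight-saving period (16 September 2016 – 10 February 2017), so Ethin is on standard time, UTC−10:00.
12:00 Ethin + 10h = 22:00 UTC.
1 April 2017 is a Saturday, so the first Friday is April 7 and the third is April 21.
1 November 2017 is a Wednesday, so the first Sunday is November 5.
At the standard offset (UTC+09:00), 22:00 UTC + 9h = 07:00 Tarvik Station standard time (rolling into the next day, 18 March 2017).
The standard-time date in Tarvik Station, March 18, 2017, does not fall between 21 April and 5 November, so daylight saving is not in effect and Tarvik Station is at UTC+09:00.
22:00 UTC + 9h = 07:00 Tarvik Station (rolling into the next day, 18 March 2017).

07:00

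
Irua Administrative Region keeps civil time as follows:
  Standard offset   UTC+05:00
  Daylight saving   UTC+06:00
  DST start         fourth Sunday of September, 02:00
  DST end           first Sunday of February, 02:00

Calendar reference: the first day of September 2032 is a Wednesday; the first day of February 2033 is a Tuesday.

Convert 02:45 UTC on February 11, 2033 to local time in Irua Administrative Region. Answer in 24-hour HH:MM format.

07:45

1 September 2032 is a Wednesday, so the first Sunday is September 5 and the fourth is September 26.
1 February 2033 is a Tuesday, so the first Sunday is February 6.
At the standard offset (UTC+05:00), 02:45 UTC + 5h = 07:45 Irua Administrative Region standard time.
Daylight saving runs 26 September 2032 – 6 February 2033; the standard-time date in Irua Administrative Region, February 11, 2033, is outside that window, so Irua Administrative Region is on standard time at UTC+05:00.
02:45 UTC + 5h = 07:45 local.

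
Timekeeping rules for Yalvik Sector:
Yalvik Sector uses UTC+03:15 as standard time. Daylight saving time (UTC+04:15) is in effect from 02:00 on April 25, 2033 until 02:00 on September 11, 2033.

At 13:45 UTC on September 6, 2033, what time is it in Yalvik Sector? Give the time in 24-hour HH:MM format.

At the standard offset (UTC+03:15), 13:45 UTC + 3h15m = 17:00 Yalvik Sector standard time.
The standard-time date in Yalvik Sector, September 6, 2033, falls between 25 April and 11 September, so daylight saving is in effect and Yalvik Sector is at UTC+04:15.
13:45 UTC + 4h15m = 18:00 local.

18:00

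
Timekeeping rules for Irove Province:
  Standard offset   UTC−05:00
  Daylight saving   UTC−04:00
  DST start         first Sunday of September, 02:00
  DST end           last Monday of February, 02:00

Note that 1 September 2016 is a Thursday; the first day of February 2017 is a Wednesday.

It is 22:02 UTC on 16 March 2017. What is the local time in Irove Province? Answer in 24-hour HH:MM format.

17:02

1 September 2016 is a Thursday, so the first Sunday is September 4.
1 February 2017 is a Wednesday, so Mondays fall on 6, 13, 20, 27; the last is February 27.
At the standard offset (UTC−05:00), 22:02 UTC − 5h = 17:02 Irove Province standard time.
Daylight saving runs 4 September 2016 – 27 February 2017; the standard-time date in Irove Province, 16 March 2017, is outside that window, so Irove Province is on standard time at UTC−05:00.
22:02 UTC − 5h = 17:02 local.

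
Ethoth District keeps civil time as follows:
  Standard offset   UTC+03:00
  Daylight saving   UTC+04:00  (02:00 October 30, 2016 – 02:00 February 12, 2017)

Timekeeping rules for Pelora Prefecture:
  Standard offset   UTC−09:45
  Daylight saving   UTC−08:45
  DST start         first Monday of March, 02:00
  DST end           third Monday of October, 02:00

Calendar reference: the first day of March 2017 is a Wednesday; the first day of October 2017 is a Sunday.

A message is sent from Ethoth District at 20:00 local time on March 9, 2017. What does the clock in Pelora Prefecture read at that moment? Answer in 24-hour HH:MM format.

08:15

March 9, 2017 does not fall between 30 October 2016 and 12 February 2017, so daylight saving is not in effect and Ethoth District is at UTC+03:00.
20:00 Ethoth District − 3h = 17:00 UTC.
1 March 2017 is a Wednesday, so the first Monday is March 6.
1 October 2017 is a Sunday, so the first Monday is October 2 and the third is October 16.
At the standard offset (UTC−09:45), 17:00 UTC − 9h45m = 07:15 Pelora Prefecture standard time.
The standard-time date in Pelora Prefecture, March 9, 2017, falls between 6 March and 16 October, so daylight saving is in effect and Pelora Prefecture is at UTC−08:45.
17:00 UTC − 8h45m = 08:15 Pelora Prefecture.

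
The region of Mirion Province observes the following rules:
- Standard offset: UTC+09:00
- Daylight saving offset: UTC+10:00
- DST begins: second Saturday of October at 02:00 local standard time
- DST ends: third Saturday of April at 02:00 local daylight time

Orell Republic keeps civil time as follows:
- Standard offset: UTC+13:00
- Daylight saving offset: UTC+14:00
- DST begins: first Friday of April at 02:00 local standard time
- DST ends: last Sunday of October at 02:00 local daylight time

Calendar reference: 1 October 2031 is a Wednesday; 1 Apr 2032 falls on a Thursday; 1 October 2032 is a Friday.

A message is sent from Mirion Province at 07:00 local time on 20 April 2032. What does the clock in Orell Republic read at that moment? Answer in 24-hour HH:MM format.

12:00

1 October 2031 is a Wednesday, so the first Saturday is October 4 and the second is October 11.
1 April 2032 is a Thursday, so the first Saturday is April 3 and the third is April 17.
20 April 2032 is outside the daylight-saving period (11 October 2031 – 17 April 2032), so Mirion Province is on standard time, UTC+09:00.
07:00 Mirion Province − 9h = 22:00 UTC (rolling into the previous day, 19 April 2032).
1 April 2032 is a Thursday, so the first Friday is April 2.
1 October 2032 is a Friday, so Sundays fall on 3, 10, 17, 24, 31; the last is October 31.
At the standard offset (UTC+13:00), 22:00 UTC + 13h = 11:00 Orell Republic standard time (rolling into the next day, 20 April 2032).
The standard-time date in Orell Republic, 20 April 2032, falls between 2 April and 31 October, so daylight saving is in effect and Orell Republic is at UTC+14:00.
22:00 UTC + 14h = 12:00 Orell Republic (rolling into the next day, 20 April 2032).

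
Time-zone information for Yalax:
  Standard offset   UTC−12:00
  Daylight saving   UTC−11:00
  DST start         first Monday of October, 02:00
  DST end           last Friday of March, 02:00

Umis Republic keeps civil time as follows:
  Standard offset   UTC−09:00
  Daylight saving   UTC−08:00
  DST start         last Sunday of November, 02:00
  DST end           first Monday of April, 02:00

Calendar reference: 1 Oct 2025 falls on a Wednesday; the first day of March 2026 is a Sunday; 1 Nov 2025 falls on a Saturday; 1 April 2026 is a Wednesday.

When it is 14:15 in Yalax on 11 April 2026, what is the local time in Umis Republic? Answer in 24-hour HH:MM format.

17:15

1 October 2025 is a Wednesday, so the first Monday is October 6.
1 March 2026 is a Sunday, so Fridays fall on 6, 13, 20, 27; the last is March 27.
Daylight saving runs 6 October 2025 – 27 March 2026; 11 April 2026 is outside that window, so Yalax is on standard time at UTC−12:00.
14:15 Yalax + 12h = 02:15 UTC (rolling into the next day, 12 April 2026).
1 November 2025 is a Saturday, so Sundays fall on 2, 9, 16, 23, 30; the last is November 30.
1 April 2026 is a Wednesday, so the first Monday is April 6.
At the standard offset (UTC−09:00), 02:15 UTC − 9h = 17:15 Umis Republic standard time (rolling into the previous day, 11 April 2026).
Daylight saving runs 30 November 2025 – 6 April 2026; the standard-time date in Umis Republic, 11 April 2026, is outside that window, so Umis Republic is on standard time at UTC−09:00.
02:15 UTC − 9h = 17:15 Umis Republic (rolling into the previous day, 11 April 2026).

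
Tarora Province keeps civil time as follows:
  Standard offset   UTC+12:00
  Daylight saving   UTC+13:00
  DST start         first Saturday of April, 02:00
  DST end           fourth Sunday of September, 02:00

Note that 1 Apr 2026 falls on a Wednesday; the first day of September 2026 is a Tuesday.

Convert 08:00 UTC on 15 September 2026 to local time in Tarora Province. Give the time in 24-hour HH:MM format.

21:00

1 April 2026 is a Wednesday, so the first Saturday is April 4.
1 September 2026 is a Tuesday, so the first Sunday is September 6 and the fourth is September 27.
At the standard offset (UTC+12:00), 08:00 UTC + 12h = 20:00 Tarora Province standard time.
Daylight saving runs 4 April – 27 September; the standard-time date in Tarora Province, 15 September 2026, is inside that window, so Tarora Province is at UTC+13:00.
08:00 UTC + 13h = 21:00 local.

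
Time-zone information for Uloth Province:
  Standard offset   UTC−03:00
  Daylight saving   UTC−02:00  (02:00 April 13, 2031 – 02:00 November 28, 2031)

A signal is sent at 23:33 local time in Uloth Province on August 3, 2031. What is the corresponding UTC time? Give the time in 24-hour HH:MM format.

01:33

Daylight saving runs 13 April – 28 November; August 3, 2031 is inside that window, so Uloth Province is at UTC−02:00.
23:33 local + 2h = 01:33 UTC (rolling into the next day, 4 August 2031).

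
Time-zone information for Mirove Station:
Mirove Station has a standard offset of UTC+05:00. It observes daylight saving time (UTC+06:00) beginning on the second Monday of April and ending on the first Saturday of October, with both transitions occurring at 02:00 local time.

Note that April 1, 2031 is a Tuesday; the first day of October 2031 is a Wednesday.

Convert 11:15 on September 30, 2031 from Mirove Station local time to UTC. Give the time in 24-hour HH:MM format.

05:15

1 April 2031 is a Tuesday, so the first Monday is April 7 and the second is April 14.
1 October 2031 is a Wednesday, so the first Saturday is October 4.
September 30, 2031 falls between 14 April and 4 October, so daylight saving is in effect and Mirove Station is at UTC+06:00.
11:15 local − 6h = 05:15 UTC.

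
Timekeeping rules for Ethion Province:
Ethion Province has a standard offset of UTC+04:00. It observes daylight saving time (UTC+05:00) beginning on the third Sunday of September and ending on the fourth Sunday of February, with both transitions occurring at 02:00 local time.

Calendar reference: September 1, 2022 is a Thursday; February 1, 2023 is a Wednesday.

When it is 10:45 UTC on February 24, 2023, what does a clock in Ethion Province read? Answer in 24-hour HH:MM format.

1 September 2022 is a Thursday, so the first Sunday is September 4 and the third is September 18.
1 February 2023 is a Wednesday, so the first Sunday is February 5 and the fourth is February 26.
At the standard offset (UTC+04:00), 10:45 UTC + 4h = 14:45 Ethion Province standard time.
Daylight saving runs 18 September 2022 – 26 February 2023; the standard-time date in Ethion Province, February 24, 2023, is inside that window, so Ethion Province is at UTC+05:00.
10:45 UTC + 5h = 15:45 local.

15:45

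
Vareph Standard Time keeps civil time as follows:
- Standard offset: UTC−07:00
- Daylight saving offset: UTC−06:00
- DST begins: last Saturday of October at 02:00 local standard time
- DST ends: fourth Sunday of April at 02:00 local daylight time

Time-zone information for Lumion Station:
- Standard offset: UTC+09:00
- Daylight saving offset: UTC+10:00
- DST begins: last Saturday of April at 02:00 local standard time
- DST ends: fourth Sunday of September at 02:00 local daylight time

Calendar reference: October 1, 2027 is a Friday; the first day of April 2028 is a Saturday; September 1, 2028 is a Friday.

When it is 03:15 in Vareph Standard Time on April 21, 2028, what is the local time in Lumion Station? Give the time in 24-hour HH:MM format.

1 October 2027 is a Friday, so Saturdays fall on 2, 9, 16, 23, 30; the last is October 30.
1 April 2028 is a Saturday, so the first Sunday is April 2 and the fourth is April 23.
April 21, 2028 lies within the daylight-saving period (30 October 2027 – 23 April 2028), so Vareph Standard Time is on daylight time, UTC−06:00.
03:15 Vareph Standard Time + 6h = 09:15 UTC.
1 April 2028 is a Saturday, so Saturdays fall on 1, 8, 15, 22, 29; the last is April 29.
1 September 2028 is a Friday, so the first Sunday is September 3 and the fourth is September 24.
At the standard offset (UTC+09:00), 09:15 UTC + 9h = 18:15 Lumion Station standard time.
The standard-time date in Lumion Station, April 21, 2028, is outside the daylight-saving period (29 April – 24 September), so Lumion Station is on standard time, UTC+09:00.
09:15 UTC + 9h = 18:15 Lumion Station.

18:15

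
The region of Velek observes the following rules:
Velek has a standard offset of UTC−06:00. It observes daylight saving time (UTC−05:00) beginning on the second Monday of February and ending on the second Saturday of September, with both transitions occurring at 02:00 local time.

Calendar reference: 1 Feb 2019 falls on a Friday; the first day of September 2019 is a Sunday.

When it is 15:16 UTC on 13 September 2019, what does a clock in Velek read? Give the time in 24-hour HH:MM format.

10:16

1 February 2019 is a Friday, so the first Monday is February 4 and the second is February 11.
1 September 2019 is a Sunday, so the first Saturday is September 7 and the second is September 14.
At the standard offset (UTC−06:00), 15:16 UTC − 6h = 09:16 Velek standard time.
The standard-time date in Velek, 13 September 2019, lies within the daylight-saving period (11 February – 14 September), so Velek is on daylight time, UTC−05:00.
15:16 UTC − 5h = 10:16 local.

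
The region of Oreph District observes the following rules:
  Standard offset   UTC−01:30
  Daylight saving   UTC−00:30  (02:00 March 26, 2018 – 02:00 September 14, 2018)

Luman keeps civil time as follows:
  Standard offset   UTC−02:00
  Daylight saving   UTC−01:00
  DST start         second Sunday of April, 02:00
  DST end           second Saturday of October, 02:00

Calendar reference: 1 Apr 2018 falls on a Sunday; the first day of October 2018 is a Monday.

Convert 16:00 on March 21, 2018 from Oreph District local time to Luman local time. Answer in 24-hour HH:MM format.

March 21, 2018 does not fall between 26 March and 14 September, so daylight saving is not in effect and Oreph District is at UTC−01:30.
16:00 Oreph District + 1h30m = 17:30 UTC.
1 April 2018 is a Sunday, so the first Sunday is April 1 and the second is April 8.
1 October 2018 is a Monday, so the first Saturday is October 6 and the second is October 13.
At the standard offset (UTC−02:00), 17:30 UTC − 2h = 15:30 Luman standard time.
The standard-time date in Luman, March 21, 2018, does not fall between 8 April and 13 October, so daylight saving is not in effect and Luman is at UTC−02:00.
17:30 UTC − 2h = 15:30 Luman.

15:30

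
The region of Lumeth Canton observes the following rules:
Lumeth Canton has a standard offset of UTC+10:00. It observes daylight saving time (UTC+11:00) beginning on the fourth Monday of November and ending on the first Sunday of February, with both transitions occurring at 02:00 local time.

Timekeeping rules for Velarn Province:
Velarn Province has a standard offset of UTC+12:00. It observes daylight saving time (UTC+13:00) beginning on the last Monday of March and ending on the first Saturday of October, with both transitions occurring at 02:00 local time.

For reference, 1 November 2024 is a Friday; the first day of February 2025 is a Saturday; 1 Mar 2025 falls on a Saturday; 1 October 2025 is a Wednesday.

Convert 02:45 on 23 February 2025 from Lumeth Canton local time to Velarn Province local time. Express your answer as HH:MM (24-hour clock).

1 November 2024 is a Friday, so the first Monday is November 4 and the fourth is November 25.
1 February 2025 is a Saturday, so the first Sunday is February 2.
23 February 2025 is outside the daylight-saving period (25 November 2024 – 2 February 2025), so Lumeth Canton is on standard time, UTC+10:00.
02:45 Lumeth Canton − 10h = 16:45 UTC (rolling into the previous day, 22 February 2025).
1 March 2025 is a Saturday, so Mondays fall on 3, 10, 17, 24, 31; the last is March 31.
1 October 2025 is a Wednesday, so the first Saturday is October 4.
At the standard offset (UTC+12:00), 16:45 UTC + 12h = 04:45 Velarn Province standard time (rolling into the next day, 23 February 2025).
Daylight saving runs 31 March – 4 October; the standard-time date in Velarn Province, 23 February 2025, is outside that window, so Velarn Province is on standard time at UTC+12:00.
16:45 UTC + 12h = 04:45 Velarn Province (rolling into the next day, 23 February 2025).

04:45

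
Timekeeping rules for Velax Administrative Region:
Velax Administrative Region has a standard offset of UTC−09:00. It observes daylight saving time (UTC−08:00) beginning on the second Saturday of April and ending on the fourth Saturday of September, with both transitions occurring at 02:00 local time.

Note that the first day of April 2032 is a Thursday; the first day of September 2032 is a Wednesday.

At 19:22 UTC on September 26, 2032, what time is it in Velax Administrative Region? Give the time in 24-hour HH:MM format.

1 April 2032 is a Thursday, so the first Saturday is April 3 and the second is April 10.
1 September 2032 is a Wednesday, so the first Saturday is September 4 and the fourth is September 25.
At the standard offset (UTC−09:00), 19:22 UTC − 9h = 10:22 Velax Administrative Region standard time.
The standard-time date in Velax Administrative Region, September 26, 2032, does not fall between 10 April and 25 September, so daylight saving is not in effect and Velax Administrative Region is at UTC−09:00.
19:22 UTC − 9h = 10:22 local.

10:22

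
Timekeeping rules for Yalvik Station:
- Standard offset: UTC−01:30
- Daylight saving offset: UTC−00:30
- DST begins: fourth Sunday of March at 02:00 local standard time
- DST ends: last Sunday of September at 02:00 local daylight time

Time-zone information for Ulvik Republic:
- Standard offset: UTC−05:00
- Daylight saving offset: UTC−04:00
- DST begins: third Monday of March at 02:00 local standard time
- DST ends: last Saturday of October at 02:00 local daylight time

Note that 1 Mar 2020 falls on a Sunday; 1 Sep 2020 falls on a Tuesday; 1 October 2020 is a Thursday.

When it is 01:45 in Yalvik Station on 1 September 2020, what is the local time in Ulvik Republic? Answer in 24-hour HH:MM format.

1 March 2020 is a Sunday, so the first Sunday is March 1 and the fourth is March 22.
1 September 2020 is a Tuesday, so Sundays fall on 6, 13, 20, 27; the last is September 27.
1 September 2020 falls between 22 March and 27 September, so daylight saving is in effect and Yalvik Station is at UTC−00:30.
01:45 Yalvik Station + 0h30m = 02:15 UTC.
1 March 2020 is a Sunday, so the first Monday is March 2 and the third is March 16.
1 October 2020 is a Thursday, so Saturdays fall on 3, 10, 17, 24, 31; the last is October 31.
At the standard offset (UTC−05:00), 02:15 UTC − 5h = 21:15 Ulvik Republic standard time (rolling into the previous day, 31 August 2020).
The standard-time date in Ulvik Republic, 31 August 2020, falls between 16 March and 31 October, so daylight saving is in effect and Ulvik Republic is at UTC−04:00.
02:15 UTC − 4h = 22:15 Ulvik Republic (rolling into the previous day, 31 August 2020).

22:15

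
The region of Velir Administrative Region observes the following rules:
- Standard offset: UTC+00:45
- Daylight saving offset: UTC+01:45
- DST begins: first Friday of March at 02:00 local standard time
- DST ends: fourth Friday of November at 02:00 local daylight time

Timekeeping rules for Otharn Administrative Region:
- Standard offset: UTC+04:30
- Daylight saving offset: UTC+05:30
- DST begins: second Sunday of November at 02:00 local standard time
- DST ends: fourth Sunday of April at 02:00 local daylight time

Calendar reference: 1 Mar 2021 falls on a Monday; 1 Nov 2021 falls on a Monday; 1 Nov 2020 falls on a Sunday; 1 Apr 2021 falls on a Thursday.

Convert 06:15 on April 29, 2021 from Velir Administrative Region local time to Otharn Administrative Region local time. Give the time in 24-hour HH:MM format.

09:00

1 March 2021 is a Monday, so the first Friday is March 5.
1 November 2021 is a Monday, so the first Friday is November 5 and the fourth is November 26.
Daylight saving runs 5 March – 26 November; April 29, 2021 is inside that window, so Velir Administrative Region is at UTC+01:45.
06:15 Velir Administrative Region − 1h45m = 04:30 UTC.
1 November 2020 is a Sunday, so the first Sunday is November 1 and the second is November 8.
1 April 2021 is a Thursday, so the first Sunday is April 4 and the fourth is April 25.
At the standard offset (UTC+04:30), 04:30 UTC + 4h30m = 09:00 Otharn Administrative Region standard time.
Daylight saving runs 8 November 2020 – 25 April 2021; the standard-time date in Otharn Administrative Region, April 29, 2021, is outside that window, so Otharn Administrative Region is on standard time at UTC+04:30.
04:30 UTC + 4h30m = 09:00 Otharn Administrative Region.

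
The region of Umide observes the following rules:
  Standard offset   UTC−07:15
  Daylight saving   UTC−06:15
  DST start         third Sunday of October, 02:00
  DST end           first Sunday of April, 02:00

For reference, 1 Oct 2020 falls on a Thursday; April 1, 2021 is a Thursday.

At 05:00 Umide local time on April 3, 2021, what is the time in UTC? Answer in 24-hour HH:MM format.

1 October 2020 is a Thursday, so the first Sunday is October 4 and the third is October 18.
1 April 2021 is a Thursday, so the first Sunday is April 4.
April 3, 2021 falls between 18 October 2020 and 4 April 2021, so daylight saving is in effect and Umide is at UTC−06:15.
05:00 local + 6h15m = 11:15 UTC.

11:15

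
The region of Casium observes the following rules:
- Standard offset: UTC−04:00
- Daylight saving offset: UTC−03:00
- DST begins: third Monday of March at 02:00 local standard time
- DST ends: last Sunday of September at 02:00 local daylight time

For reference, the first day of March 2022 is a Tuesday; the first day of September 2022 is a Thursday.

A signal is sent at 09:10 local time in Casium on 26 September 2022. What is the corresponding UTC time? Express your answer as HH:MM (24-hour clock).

13:10

1 March 2022 is a Tuesday, so the first Monday is March 7 and the third is March 21.
1 September 2022 is a Thursday, so Sundays fall on 4, 11, 18, 25; the last is September 25.
Daylight saving runs 21 March – 25 September; 26 September 2022 is outside that window, so Casium is on standard time at UTC−04:00.
09:10 local + 4h = 13:10 UTC.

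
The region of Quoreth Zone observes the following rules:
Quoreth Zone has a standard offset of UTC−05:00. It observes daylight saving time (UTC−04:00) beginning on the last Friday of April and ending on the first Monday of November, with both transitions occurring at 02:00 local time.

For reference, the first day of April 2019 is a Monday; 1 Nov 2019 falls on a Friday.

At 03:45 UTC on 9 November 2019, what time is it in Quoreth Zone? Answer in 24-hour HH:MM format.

22:45

1 April 2019 is a Monday, so Fridays fall on 5, 12, 19, 26; the last is April 26.
1 November 2019 is a Friday, so the first Monday is November 4.
At the standard offset (UTC−05:00), 03:45 UTC − 5h = 22:45 Quoreth Zone standard time (rolling into the previous day, 8 November 2019).
Daylight saving runs 26 April – 4 November; the standard-time date in Quoreth Zone, 8 November 2019, is outside that window, so Quoreth Zone is on standard time at UTC−05:00.
03:45 UTC − 5h = 22:45 local (rolling into the previous day, 8 November 2019).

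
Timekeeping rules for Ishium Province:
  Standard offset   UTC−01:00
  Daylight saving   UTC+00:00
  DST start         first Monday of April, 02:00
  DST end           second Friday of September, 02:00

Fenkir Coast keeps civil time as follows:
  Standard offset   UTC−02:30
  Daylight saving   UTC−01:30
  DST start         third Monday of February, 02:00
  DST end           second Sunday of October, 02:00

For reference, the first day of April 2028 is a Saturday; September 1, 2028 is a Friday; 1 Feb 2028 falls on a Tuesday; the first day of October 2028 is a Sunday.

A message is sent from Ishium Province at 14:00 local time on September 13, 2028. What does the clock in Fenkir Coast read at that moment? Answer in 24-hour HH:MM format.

13:30

1 April 2028 is a Saturday, so the first Monday is April 3.
1 September 2028 is a Friday, so the first Friday is September 1 and the second is September 8.
September 13, 2028 is outside the daylight-saving period (3 April – 8 September), so Ishium Province is on standard time, UTC−01:00.
14:00 Ishium Province + 1h = 15:00 UTC.
1 February 2028 is a Tuesday, so the first Monday is February 7 and the third is February 21.
1 October 2028 is a Sunday, so the first Sunday is October 1 and the second is October 8.
At the standard offset (UTC−02:30), 15:00 UTC − 2h30m = 12:30 Fenkir Coast standard time.
Daylight saving runs 21 February – 8 October; the standard-time date in Fenkir Coast, September 13, 2028, is inside that window, so Fenkir Coast is at UTC−01:30.
15:00 UTC − 1h30m = 13:30 Fenkir Coast.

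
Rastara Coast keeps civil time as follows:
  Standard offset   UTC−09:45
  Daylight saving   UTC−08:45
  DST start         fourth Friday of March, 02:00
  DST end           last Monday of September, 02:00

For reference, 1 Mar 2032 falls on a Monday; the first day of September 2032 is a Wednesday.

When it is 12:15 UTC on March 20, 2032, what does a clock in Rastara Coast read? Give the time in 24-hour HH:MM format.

02:30

1 March 2032 is a Monday, so the first Friday is March 5 and the fourth is March 26.
1 September 2032 is a Wednesday, so Mondays fall on 6, 13, 20, 27; the last is September 27.
At the standard offset (UTC−09:45), 12:15 UTC − 9h45m = 02:30 Rastara Coast standard time.
Daylight saving runs 26 March – 27 September; the standard-time date in Rastara Coast, March 20, 2032, is outside that window, so Rastara Coast is on standard time at UTC−09:45.
12:15 UTC − 9h45m = 02:30 local.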